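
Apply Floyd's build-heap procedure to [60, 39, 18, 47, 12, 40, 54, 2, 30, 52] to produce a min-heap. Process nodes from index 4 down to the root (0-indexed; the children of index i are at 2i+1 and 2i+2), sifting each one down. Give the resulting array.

sift down from index 4: already satisfies heap property
sift down from index 3:
  47 vs smaller child 2 at index 7, swap → [60, 39, 18, 2, 12, 40, 54, 47, 30, 52]
sift down from index 2: already satisfies heap property
sift down from index 1:
  39 vs smaller child 2 at index 3, swap → [60, 2, 18, 39, 12, 40, 54, 47, 30, 52]
  39 vs smaller child 30 at index 8, swap → [60, 2, 18, 30, 12, 40, 54, 47, 39, 52]
sift down from index 0:
  60 vs smaller child 2 at index 1, swap → [2, 60, 18, 30, 12, 40, 54, 47, 39, 52]
  60 vs smaller child 12 at index 4, swap → [2, 12, 18, 30, 60, 40, 54, 47, 39, 52]
  60 vs only child 52 at index 9, swap → [2, 12, 18, 30, 52, 40, 54, 47, 39, 60]

[2, 12, 18, 30, 52, 40, 54, 47, 39, 60]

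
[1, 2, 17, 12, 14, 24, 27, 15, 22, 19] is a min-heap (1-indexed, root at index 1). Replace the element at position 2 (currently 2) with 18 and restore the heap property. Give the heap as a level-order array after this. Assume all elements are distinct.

[1, 12, 17, 15, 14, 24, 27, 18, 22, 19]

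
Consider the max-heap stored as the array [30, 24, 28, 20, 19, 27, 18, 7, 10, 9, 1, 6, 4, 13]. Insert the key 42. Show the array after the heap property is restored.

[42, 24, 30, 20, 19, 27, 28, 7, 10, 9, 1, 6, 4, 13, 18]

append 42 at index 14 → [30, 24, 28, 20, 19, 27, 18, 7, 10, 9, 1, 6, 4, 13, 42]
42 > parent 18 at index 6, swap → [30, 24, 28, 20, 19, 27, 42, 7, 10, 9, 1, 6, 4, 13, 18]
42 > parent 28 at index 2, swap → [30, 24, 42, 20, 19, 27, 28, 7, 10, 9, 1, 6, 4, 13, 18]
42 > parent 30 at index 0, swap → [42, 24, 30, 20, 19, 27, 28, 7, 10, 9, 1, 6, 4, 13, 18]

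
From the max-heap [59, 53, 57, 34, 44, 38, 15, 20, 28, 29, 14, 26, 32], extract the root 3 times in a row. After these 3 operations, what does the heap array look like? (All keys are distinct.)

[44, 34, 38, 28, 29, 32, 15, 20, 14, 26]

extract-max #1 returns 59:
  remove root 59; move last element 32 to root → [32, 53, 57, 34, 44, 38, 15, 20, 28, 29, 14, 26]
  32 vs larger child 57 at index 2, swap → [57, 53, 32, 34, 44, 38, 15, 20, 28, 29, 14, 26]
  32 vs larger child 38 at index 5, swap → [57, 53, 38, 34, 44, 32, 15, 20, 28, 29, 14, 26]
extract-max #2 returns 57:
  remove root 57; move last element 26 to root → [26, 53, 38, 34, 44, 32, 15, 20, 28, 29, 14]
  26 vs larger child 53 at index 1, swap → [53, 26, 38, 34, 44, 32, 15, 20, 28, 29, 14]
  26 vs larger child 44 at index 4, swap → [53, 44, 38, 34, 26, 32, 15, 20, 28, 29, 14]
  26 vs larger child 29 at index 9, swap → [53, 44, 38, 34, 29, 32, 15, 20, 28, 26, 14]
extract-max #3 returns 53:
  remove root 53; move last element 14 to root → [14, 44, 38, 34, 29, 32, 15, 20, 28, 26]
  14 vs larger child 44 at index 1, swap → [44, 14, 38, 34, 29, 32, 15, 20, 28, 26]
  14 vs larger child 34 at index 3, swap → [44, 34, 38, 14, 29, 32, 15, 20, 28, 26]
  14 vs larger child 28 at index 8, swap → [44, 34, 38, 28, 29, 32, 15, 20, 14, 26]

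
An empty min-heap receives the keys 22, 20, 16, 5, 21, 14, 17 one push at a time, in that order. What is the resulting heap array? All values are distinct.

[5, 16, 14, 22, 21, 20, 17]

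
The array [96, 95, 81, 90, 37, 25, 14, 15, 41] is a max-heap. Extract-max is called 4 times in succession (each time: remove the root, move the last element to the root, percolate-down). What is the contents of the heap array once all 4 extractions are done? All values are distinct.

[41, 37, 25, 15, 14]

extract-max #1 returns 96:
  remove root 96; move last element 41 to root → [41, 95, 81, 90, 37, 25, 14, 15]
  41 vs larger child 95 at index 1, swap → [95, 41, 81, 90, 37, 25, 14, 15]
  41 vs larger child 90 at index 3, swap → [95, 90, 81, 41, 37, 25, 14, 15]
extract-max #2 returns 95:
  remove root 95; move last element 15 to root → [15, 90, 81, 41, 37, 25, 14]
  15 vs larger child 90 at index 1, swap → [90, 15, 81, 41, 37, 25, 14]
  15 vs larger child 41 at index 3, swap → [90, 41, 81, 15, 37, 25, 14]
extract-max #3 returns 90:
  remove root 90; move last element 14 to root → [14, 41, 81, 15, 37, 25]
  14 vs larger child 81 at index 2, swap → [81, 41, 14, 15, 37, 25]
  14 vs only child 25 at index 5, swap → [81, 41, 25, 15, 37, 14]
extract-max #4 returns 81:
  remove root 81; move last element 14 to root → [14, 41, 25, 15, 37]
  14 vs larger child 41 at index 1, swap → [41, 14, 25, 15, 37]
  14 vs larger child 37 at index 4, swap → [41, 37, 25, 15, 14]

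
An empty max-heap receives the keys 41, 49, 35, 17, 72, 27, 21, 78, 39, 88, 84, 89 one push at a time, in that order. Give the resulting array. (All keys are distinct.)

Insert 41:
  append 41 at index 0 → [41] (no swap needed)
Insert 49:
  append 49 at index 1 → [41, 49]
  49 > parent 41 at index 0, swap → [49, 41]
Insert 35:
  append 35 at index 2 → [49, 41, 35] (no swap needed)
Insert 17:
  append 17 at index 3 → [49, 41, 35, 17] (no swap needed)
Insert 72:
  append 72 at index 4 → [49, 41, 35, 17, 72]
  72 > parent 41 at index 1, swap → [49, 72, 35, 17, 41]
  72 > parent 49 at index 0, swap → [72, 49, 35, 17, 41]
Insert 27:
  append 27 at index 5 → [72, 49, 35, 17, 41, 27] (no swap needed)
Insert 21:
  append 21 at index 6 → [72, 49, 35, 17, 41, 27, 21] (no swap needed)
Insert 78:
  append 78 at index 7 → [72, 49, 35, 17, 41, 27, 21, 78]
  78 > parent 17 at index 3, swap → [72, 49, 35, 78, 41, 27, 21, 17]
  78 > parent 49 at index 1, swap → [72, 78, 35, 49, 41, 27, 21, 17]
  78 > parent 72 at index 0, swap → [78, 72, 35, 49, 41, 27, 21, 17]
Insert 39:
  append 39 at index 8 → [78, 72, 35, 49, 41, 27, 21, 17, 39] (no swap needed)
Insert 88:
  append 88 at index 9 → [78, 72, 35, 49, 41, 27, 21, 17, 39, 88]
  88 > parent 41 at index 4, swap → [78, 72, 35, 49, 88, 27, 21, 17, 39, 41]
  88 > parent 72 at index 1, swap → [78, 88, 35, 49, 72, 27, 21, 17, 39, 41]
  88 > parent 78 at index 0, swap → [88, 78, 35, 49, 72, 27, 21, 17, 39, 41]
Insert 84:
  append 84 at index 10 → [88, 78, 35, 49, 72, 27, 21, 17, 39, 41, 84]
  84 > parent 72 at index 4, swap → [88, 78, 35, 49, 84, 27, 21, 17, 39, 41, 72]
  84 > parent 78 at index 1, swap → [88, 84, 35, 49, 78, 27, 21, 17, 39, 41, 72]
Insert 89:
  append 89 at index 11 → [88, 84, 35, 49, 78, 27, 21, 17, 39, 41, 72, 89]
  89 > parent 27 at index 5, swap → [88, 84, 35, 49, 78, 89, 21, 17, 39, 41, 72, 27]
  89 > parent 35 at index 2, swap → [88, 84, 89, 49, 78, 35, 21, 17, 39, 41, 72, 27]
  89 > parent 88 at index 0, swap → [89, 84, 88, 49, 78, 35, 21, 17, 39, 41, 72, 27]

[89, 84, 88, 49, 78, 35, 21, 17, 39, 41, 72, 27]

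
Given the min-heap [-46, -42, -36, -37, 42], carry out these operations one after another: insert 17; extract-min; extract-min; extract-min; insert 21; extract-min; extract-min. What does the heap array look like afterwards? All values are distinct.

[21, 42]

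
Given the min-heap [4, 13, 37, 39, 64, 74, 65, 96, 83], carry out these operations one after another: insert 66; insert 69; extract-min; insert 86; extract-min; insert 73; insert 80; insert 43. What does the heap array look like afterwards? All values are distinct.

[37, 39, 43, 69, 64, 65, 86, 96, 83, 66, 73, 80, 74]

insert 66:
  append 66 at index 9 → [4, 13, 37, 39, 64, 74, 65, 96, 83, 66] (no swap needed)
insert 69:
  append 69 at index 10 → [4, 13, 37, 39, 64, 74, 65, 96, 83, 66, 69] (no swap needed)
extract-min → returns 4:
  remove root 4; move last element 69 to root → [69, 13, 37, 39, 64, 74, 65, 96, 83, 66]
  69 vs smaller child 13 at index 1, swap → [13, 69, 37, 39, 64, 74, 65, 96, 83, 66]
  69 vs smaller child 39 at index 3, swap → [13, 39, 37, 69, 64, 74, 65, 96, 83, 66]
insert 86:
  append 86 at index 10 → [13, 39, 37, 69, 64, 74, 65, 96, 83, 66, 86] (no swap needed)
extract-min → returns 13:
  remove root 13; move last element 86 to root → [86, 39, 37, 69, 64, 74, 65, 96, 83, 66]
  86 vs smaller child 37 at index 2, swap → [37, 39, 86, 69, 64, 74, 65, 96, 83, 66]
  86 vs smaller child 65 at index 6, swap → [37, 39, 65, 69, 64, 74, 86, 96, 83, 66]
insert 73:
  append 73 at index 10 → [37, 39, 65, 69, 64, 74, 86, 96, 83, 66, 73] (no swap needed)
insert 80:
  append 80 at index 11 → [37, 39, 65, 69, 64, 74, 86, 96, 83, 66, 73, 80] (no swap needed)
insert 43:
  append 43 at index 12 → [37, 39, 65, 69, 64, 74, 86, 96, 83, 66, 73, 80, 43]
  43 < parent 74 at index 5, swap → [37, 39, 65, 69, 64, 43, 86, 96, 83, 66, 73, 80, 74]
  43 < parent 65 at index 2, swap → [37, 39, 43, 69, 64, 65, 86, 96, 83, 66, 73, 80, 74]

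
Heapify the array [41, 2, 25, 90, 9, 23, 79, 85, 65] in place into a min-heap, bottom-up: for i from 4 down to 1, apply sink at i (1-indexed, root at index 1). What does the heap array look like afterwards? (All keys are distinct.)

sift down from index 4:
  90 vs smaller child 65 at index 9, swap → [41, 2, 25, 65, 9, 23, 79, 85, 90]
sift down from index 3:
  25 vs smaller child 23 at index 6, swap → [41, 2, 23, 65, 9, 25, 79, 85, 90]
sift down from index 2: already satisfies heap property
sift down from index 1:
  41 vs smaller child 2 at index 2, swap → [2, 41, 23, 65, 9, 25, 79, 85, 90]
  41 vs smaller child 9 at index 5, swap → [2, 9, 23, 65, 41, 25, 79, 85, 90]

[2, 9, 23, 65, 41, 25, 79, 85, 90]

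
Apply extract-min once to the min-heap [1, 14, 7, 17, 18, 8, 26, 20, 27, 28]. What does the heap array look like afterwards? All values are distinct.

[7, 14, 8, 17, 18, 28, 26, 20, 27]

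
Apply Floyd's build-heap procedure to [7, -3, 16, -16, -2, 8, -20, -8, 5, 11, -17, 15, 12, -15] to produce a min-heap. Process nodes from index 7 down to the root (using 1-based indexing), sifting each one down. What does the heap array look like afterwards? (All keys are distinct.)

sift down from index 7: already satisfies heap property
sift down from index 6: already satisfies heap property
sift down from index 5:
  -2 vs smaller child -17 at index 11, swap → [7, -3, 16, -16, -17, 8, -20, -8, 5, 11, -2, 15, 12, -15]
sift down from index 4: already satisfies heap property
sift down from index 3:
  16 vs smaller child -20 at index 7, swap → [7, -3, -20, -16, -17, 8, 16, -8, 5, 11, -2, 15, 12, -15]
  16 vs only child -15 at index 14, swap → [7, -3, -20, -16, -17, 8, -15, -8, 5, 11, -2, 15, 12, 16]
sift down from index 2:
  -3 vs smaller child -17 at index 5, swap → [7, -17, -20, -16, -3, 8, -15, -8, 5, 11, -2, 15, 12, 16]
sift down from index 1:
  7 vs smaller child -20 at index 3, swap → [-20, -17, 7, -16, -3, 8, -15, -8, 5, 11, -2, 15, 12, 16]
  7 vs smaller child -15 at index 7, swap → [-20, -17, -15, -16, -3, 8, 7, -8, 5, 11, -2, 15, 12, 16]

[-20, -17, -15, -16, -3, 8, 7, -8, 5, 11, -2, 15, 12, 16]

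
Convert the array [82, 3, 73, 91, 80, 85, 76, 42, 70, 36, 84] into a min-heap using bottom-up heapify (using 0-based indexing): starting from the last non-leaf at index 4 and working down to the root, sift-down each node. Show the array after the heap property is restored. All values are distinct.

[3, 36, 73, 42, 80, 85, 76, 91, 70, 82, 84]

sift down from index 4:
  80 vs smaller child 36 at index 9, swap → [82, 3, 73, 91, 36, 85, 76, 42, 70, 80, 84]
sift down from index 3:
  91 vs smaller child 42 at index 7, swap → [82, 3, 73, 42, 36, 85, 76, 91, 70, 80, 84]
sift down from index 2: already satisfies heap property
sift down from index 1: already satisfies heap property
sift down from index 0:
  82 vs smaller child 3 at index 1, swap → [3, 82, 73, 42, 36, 85, 76, 91, 70, 80, 84]
  82 vs smaller child 36 at index 4, swap → [3, 36, 73, 42, 82, 85, 76, 91, 70, 80, 84]
  82 vs smaller child 80 at index 9, swap → [3, 36, 73, 42, 80, 85, 76, 91, 70, 82, 84]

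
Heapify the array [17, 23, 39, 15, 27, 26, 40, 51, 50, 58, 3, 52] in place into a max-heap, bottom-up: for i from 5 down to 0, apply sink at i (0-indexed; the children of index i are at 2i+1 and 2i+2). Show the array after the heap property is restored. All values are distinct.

[58, 51, 52, 50, 27, 39, 40, 15, 17, 23, 3, 26]

sift down from index 5:
  26 vs only child 52 at index 11, swap → [17, 23, 39, 15, 27, 52, 40, 51, 50, 58, 3, 26]
sift down from index 4:
  27 vs larger child 58 at index 9, swap → [17, 23, 39, 15, 58, 52, 40, 51, 50, 27, 3, 26]
sift down from index 3:
  15 vs larger child 51 at index 7, swap → [17, 23, 39, 51, 58, 52, 40, 15, 50, 27, 3, 26]
sift down from index 2:
  39 vs larger child 52 at index 5, swap → [17, 23, 52, 51, 58, 39, 40, 15, 50, 27, 3, 26]
sift down from index 1:
  23 vs larger child 58 at index 4, swap → [17, 58, 52, 51, 23, 39, 40, 15, 50, 27, 3, 26]
  23 vs larger child 27 at index 9, swap → [17, 58, 52, 51, 27, 39, 40, 15, 50, 23, 3, 26]
sift down from index 0:
  17 vs larger child 58 at index 1, swap → [58, 17, 52, 51, 27, 39, 40, 15, 50, 23, 3, 26]
  17 vs larger child 51 at index 3, swap → [58, 51, 52, 17, 27, 39, 40, 15, 50, 23, 3, 26]
  17 vs larger child 50 at index 8, swap → [58, 51, 52, 50, 27, 39, 40, 15, 17, 23, 3, 26]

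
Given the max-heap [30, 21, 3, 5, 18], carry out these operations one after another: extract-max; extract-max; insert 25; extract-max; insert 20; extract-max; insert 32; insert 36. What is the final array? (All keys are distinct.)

[36, 32, 3, 5, 18]

extract-max → returns 30:
  remove root 30; move last element 18 to root → [18, 21, 3, 5]
  18 vs larger child 21 at index 1, swap → [21, 18, 3, 5]
extract-max → returns 21:
  remove root 21; move last element 5 to root → [5, 18, 3]
  5 vs larger child 18 at index 1, swap → [18, 5, 3]
insert 25:
  append 25 at index 3 → [18, 5, 3, 25]
  25 > parent 5 at index 1, swap → [18, 25, 3, 5]
  25 > parent 18 at index 0, swap → [25, 18, 3, 5]
extract-max → returns 25:
  remove root 25; move last element 5 to root → [5, 18, 3]
  5 vs larger child 18 at index 1, swap → [18, 5, 3]
insert 20:
  append 20 at index 3 → [18, 5, 3, 20]
  20 > parent 5 at index 1, swap → [18, 20, 3, 5]
  20 > parent 18 at index 0, swap → [20, 18, 3, 5]
extract-max → returns 20:
  remove root 20; move last element 5 to root → [5, 18, 3]
  5 vs larger child 18 at index 1, swap → [18, 5, 3]
insert 32:
  append 32 at index 3 → [18, 5, 3, 32]
  32 > parent 5 at index 1, swap → [18, 32, 3, 5]
  32 > parent 18 at index 0, swap → [32, 18, 3, 5]
insert 36:
  append 36 at index 4 → [32, 18, 3, 5, 36]
  36 > parent 18 at index 1, swap → [32, 36, 3, 5, 18]
  36 > parent 32 at index 0, swap → [36, 32, 3, 5, 18]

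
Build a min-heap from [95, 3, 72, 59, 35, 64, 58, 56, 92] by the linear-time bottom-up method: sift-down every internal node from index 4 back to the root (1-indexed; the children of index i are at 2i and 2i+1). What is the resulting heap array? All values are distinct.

[3, 35, 58, 56, 95, 64, 72, 59, 92]

sift down from index 4:
  59 vs smaller child 56 at index 8, swap → [95, 3, 72, 56, 35, 64, 58, 59, 92]
sift down from index 3:
  72 vs smaller child 58 at index 7, swap → [95, 3, 58, 56, 35, 64, 72, 59, 92]
sift down from index 2: already satisfies heap property
sift down from index 1:
  95 vs smaller child 3 at index 2, swap → [3, 95, 58, 56, 35, 64, 72, 59, 92]
  95 vs smaller child 35 at index 5, swap → [3, 35, 58, 56, 95, 64, 72, 59, 92]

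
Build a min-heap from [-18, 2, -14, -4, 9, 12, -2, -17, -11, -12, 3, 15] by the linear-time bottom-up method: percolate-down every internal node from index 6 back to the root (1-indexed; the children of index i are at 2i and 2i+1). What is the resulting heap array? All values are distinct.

sift down from index 6: already satisfies heap property
sift down from index 5:
  9 vs smaller child -12 at index 10, swap → [-18, 2, -14, -4, -12, 12, -2, -17, -11, 9, 3, 15]
sift down from index 4:
  -4 vs smaller child -17 at index 8, swap → [-18, 2, -14, -17, -12, 12, -2, -4, -11, 9, 3, 15]
sift down from index 3: already satisfies heap property
sift down from index 2:
  2 vs smaller child -17 at index 4, swap → [-18, -17, -14, 2, -12, 12, -2, -4, -11, 9, 3, 15]
  2 vs smaller child -11 at index 9, swap → [-18, -17, -14, -11, -12, 12, -2, -4, 2, 9, 3, 15]
sift down from index 1: already satisfies heap property

[-18, -17, -14, -11, -12, 12, -2, -4, 2, 9, 3, 15]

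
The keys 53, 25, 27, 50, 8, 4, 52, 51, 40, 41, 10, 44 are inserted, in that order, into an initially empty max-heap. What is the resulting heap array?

[53, 51, 52, 50, 41, 44, 27, 25, 40, 8, 10, 4]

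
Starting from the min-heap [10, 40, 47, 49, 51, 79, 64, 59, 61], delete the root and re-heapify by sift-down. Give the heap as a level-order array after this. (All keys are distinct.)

remove root 10; move last element 61 to root → [61, 40, 47, 49, 51, 79, 64, 59]
61 vs smaller child 40 at index 1, swap → [40, 61, 47, 49, 51, 79, 64, 59]
61 vs smaller child 49 at index 3, swap → [40, 49, 47, 61, 51, 79, 64, 59]
61 vs only child 59 at index 7, swap → [40, 49, 47, 59, 51, 79, 64, 61]

[40, 49, 47, 59, 51, 79, 64, 61]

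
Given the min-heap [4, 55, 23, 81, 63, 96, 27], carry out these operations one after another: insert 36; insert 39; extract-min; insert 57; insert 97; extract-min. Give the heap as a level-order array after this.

[27, 36, 55, 39, 63, 96, 97, 81, 57]

insert 36:
  append 36 at index 7 → [4, 55, 23, 81, 63, 96, 27, 36]
  36 < parent 81 at index 3, swap → [4, 55, 23, 36, 63, 96, 27, 81]
  36 < parent 55 at index 1, swap → [4, 36, 23, 55, 63, 96, 27, 81]
insert 39:
  append 39 at index 8 → [4, 36, 23, 55, 63, 96, 27, 81, 39]
  39 < parent 55 at index 3, swap → [4, 36, 23, 39, 63, 96, 27, 81, 55]
extract-min → returns 4:
  remove root 4; move last element 55 to root → [55, 36, 23, 39, 63, 96, 27, 81]
  55 vs smaller child 23 at index 2, swap → [23, 36, 55, 39, 63, 96, 27, 81]
  55 vs smaller child 27 at index 6, swap → [23, 36, 27, 39, 63, 96, 55, 81]
insert 57:
  append 57 at index 8 → [23, 36, 27, 39, 63, 96, 55, 81, 57] (no swap needed)
insert 97:
  append 97 at index 9 → [23, 36, 27, 39, 63, 96, 55, 81, 57, 97] (no swap needed)
extract-min → returns 23:
  remove root 23; move last element 97 to root → [97, 36, 27, 39, 63, 96, 55, 81, 57]
  97 vs smaller child 27 at index 2, swap → [27, 36, 97, 39, 63, 96, 55, 81, 57]
  97 vs smaller child 55 at index 6, swap → [27, 36, 55, 39, 63, 96, 97, 81, 57]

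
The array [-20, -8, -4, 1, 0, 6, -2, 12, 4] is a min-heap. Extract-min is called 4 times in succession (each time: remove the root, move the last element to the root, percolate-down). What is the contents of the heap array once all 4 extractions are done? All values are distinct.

[0, 1, 6, 12, 4]

extract-min #1 returns -20:
  remove root -20; move last element 4 to root → [4, -8, -4, 1, 0, 6, -2, 12]
  4 vs smaller child -8 at index 1, swap → [-8, 4, -4, 1, 0, 6, -2, 12]
  4 vs smaller child 0 at index 4, swap → [-8, 0, -4, 1, 4, 6, -2, 12]
extract-min #2 returns -8:
  remove root -8; move last element 12 to root → [12, 0, -4, 1, 4, 6, -2]
  12 vs smaller child -4 at index 2, swap → [-4, 0, 12, 1, 4, 6, -2]
  12 vs smaller child -2 at index 6, swap → [-4, 0, -2, 1, 4, 6, 12]
extract-min #3 returns -4:
  remove root -4; move last element 12 to root → [12, 0, -2, 1, 4, 6]
  12 vs smaller child -2 at index 2, swap → [-2, 0, 12, 1, 4, 6]
  12 vs only child 6 at index 5, swap → [-2, 0, 6, 1, 4, 12]
extract-min #4 returns -2:
  remove root -2; move last element 12 to root → [12, 0, 6, 1, 4]
  12 vs smaller child 0 at index 1, swap → [0, 12, 6, 1, 4]
  12 vs smaller child 1 at index 3, swap → [0, 1, 6, 12, 4]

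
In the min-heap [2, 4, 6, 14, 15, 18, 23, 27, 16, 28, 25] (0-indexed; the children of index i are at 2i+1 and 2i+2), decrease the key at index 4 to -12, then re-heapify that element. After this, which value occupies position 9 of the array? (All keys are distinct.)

28

set index 4 from 15 to -12 → [2, 4, 6, 14, -12, 18, 23, 27, 16, 28, 25]
-12 < parent 4 at index 1, swap → [2, -12, 6, 14, 4, 18, 23, 27, 16, 28, 25]
-12 < parent 2 at index 0, swap → [-12, 2, 6, 14, 4, 18, 23, 27, 16, 28, 25]
resulting array: [-12, 2, 6, 14, 4, 18, 23, 27, 16, 28, 25]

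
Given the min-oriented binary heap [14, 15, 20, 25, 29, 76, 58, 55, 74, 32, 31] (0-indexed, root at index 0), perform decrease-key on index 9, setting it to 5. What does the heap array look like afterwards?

set index 9 from 32 to 5 → [14, 15, 20, 25, 29, 76, 58, 55, 74, 5, 31]
5 < parent 29 at index 4, swap → [14, 15, 20, 25, 5, 76, 58, 55, 74, 29, 31]
5 < parent 15 at index 1, swap → [14, 5, 20, 25, 15, 76, 58, 55, 74, 29, 31]
5 < parent 14 at index 0, swap → [5, 14, 20, 25, 15, 76, 58, 55, 74, 29, 31]

[5, 14, 20, 25, 15, 76, 58, 55, 74, 29, 31]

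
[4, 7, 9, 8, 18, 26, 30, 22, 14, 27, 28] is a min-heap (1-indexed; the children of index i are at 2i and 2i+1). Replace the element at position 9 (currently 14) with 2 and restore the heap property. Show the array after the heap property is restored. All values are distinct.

[2, 4, 9, 7, 18, 26, 30, 22, 8, 27, 28]

set index 9 from 14 to 2 → [4, 7, 9, 8, 18, 26, 30, 22, 2, 27, 28]
2 < parent 8 at index 4, swap → [4, 7, 9, 2, 18, 26, 30, 22, 8, 27, 28]
2 < parent 7 at index 2, swap → [4, 2, 9, 7, 18, 26, 30, 22, 8, 27, 28]
2 < parent 4 at index 1, swap → [2, 4, 9, 7, 18, 26, 30, 22, 8, 27, 28]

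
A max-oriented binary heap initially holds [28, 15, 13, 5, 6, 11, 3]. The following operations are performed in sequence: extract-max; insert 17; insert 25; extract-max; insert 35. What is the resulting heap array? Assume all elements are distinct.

[35, 17, 15, 6, 3, 11, 13, 5]

extract-max → returns 28:
  remove root 28; move last element 3 to root → [3, 15, 13, 5, 6, 11]
  3 vs larger child 15 at index 1, swap → [15, 3, 13, 5, 6, 11]
  3 vs larger child 6 at index 4, swap → [15, 6, 13, 5, 3, 11]
insert 17:
  append 17 at index 6 → [15, 6, 13, 5, 3, 11, 17]
  17 > parent 13 at index 2, swap → [15, 6, 17, 5, 3, 11, 13]
  17 > parent 15 at index 0, swap → [17, 6, 15, 5, 3, 11, 13]
insert 25:
  append 25 at index 7 → [17, 6, 15, 5, 3, 11, 13, 25]
  25 > parent 5 at index 3, swap → [17, 6, 15, 25, 3, 11, 13, 5]
  25 > parent 6 at index 1, swap → [17, 25, 15, 6, 3, 11, 13, 5]
  25 > parent 17 at index 0, swap → [25, 17, 15, 6, 3, 11, 13, 5]
extract-max → returns 25:
  remove root 25; move last element 5 to root → [5, 17, 15, 6, 3, 11, 13]
  5 vs larger child 17 at index 1, swap → [17, 5, 15, 6, 3, 11, 13]
  5 vs larger child 6 at index 3, swap → [17, 6, 15, 5, 3, 11, 13]
insert 35:
  append 35 at index 7 → [17, 6, 15, 5, 3, 11, 13, 35]
  35 > parent 5 at index 3, swap → [17, 6, 15, 35, 3, 11, 13, 5]
  35 > parent 6 at index 1, swap → [17, 35, 15, 6, 3, 11, 13, 5]
  35 > parent 17 at index 0, swap → [35, 17, 15, 6, 3, 11, 13, 5]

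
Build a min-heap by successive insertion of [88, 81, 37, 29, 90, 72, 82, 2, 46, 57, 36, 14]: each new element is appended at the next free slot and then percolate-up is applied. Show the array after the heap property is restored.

Insert 88:
  append 88 at index 0 → [88] (no swap needed)
Insert 81:
  append 81 at index 1 → [88, 81]
  81 < parent 88 at index 0, swap → [81, 88]
Insert 37:
  append 37 at index 2 → [81, 88, 37]
  37 < parent 81 at index 0, swap → [37, 88, 81]
Insert 29:
  append 29 at index 3 → [37, 88, 81, 29]
  29 < parent 88 at index 1, swap → [37, 29, 81, 88]
  29 < parent 37 at index 0, swap → [29, 37, 81, 88]
Insert 90:
  append 90 at index 4 → [29, 37, 81, 88, 90] (no swap needed)
Insert 72:
  append 72 at index 5 → [29, 37, 81, 88, 90, 72]
  72 < parent 81 at index 2, swap → [29, 37, 72, 88, 90, 81]
Insert 82:
  append 82 at index 6 → [29, 37, 72, 88, 90, 81, 82] (no swap needed)
Insert 2:
  append 2 at index 7 → [29, 37, 72, 88, 90, 81, 82, 2]
  2 < parent 88 at index 3, swap → [29, 37, 72, 2, 90, 81, 82, 88]
  2 < parent 37 at index 1, swap → [29, 2, 72, 37, 90, 81, 82, 88]
  2 < parent 29 at index 0, swap → [2, 29, 72, 37, 90, 81, 82, 88]
Insert 46:
  append 46 at index 8 → [2, 29, 72, 37, 90, 81, 82, 88, 46] (no swap needed)
Insert 57:
  append 57 at index 9 → [2, 29, 72, 37, 90, 81, 82, 88, 46, 57]
  57 < parent 90 at index 4, swap → [2, 29, 72, 37, 57, 81, 82, 88, 46, 90]
Insert 36:
  append 36 at index 10 → [2, 29, 72, 37, 57, 81, 82, 88, 46, 90, 36]
  36 < parent 57 at index 4, swap → [2, 29, 72, 37, 36, 81, 82, 88, 46, 90, 57]
Insert 14:
  append 14 at index 11 → [2, 29, 72, 37, 36, 81, 82, 88, 46, 90, 57, 14]
  14 < parent 81 at index 5, swap → [2, 29, 72, 37, 36, 14, 82, 88, 46, 90, 57, 81]
  14 < parent 72 at index 2, swap → [2, 29, 14, 37, 36, 72, 82, 88, 46, 90, 57, 81]

[2, 29, 14, 37, 36, 72, 82, 88, 46, 90, 57, 81]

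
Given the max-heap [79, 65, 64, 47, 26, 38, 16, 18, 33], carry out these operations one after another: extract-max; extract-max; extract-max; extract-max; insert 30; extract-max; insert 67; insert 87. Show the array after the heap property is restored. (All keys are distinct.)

extract-max → returns 79:
  remove root 79; move last element 33 to root → [33, 65, 64, 47, 26, 38, 16, 18]
  33 vs larger child 65 at index 1, swap → [65, 33, 64, 47, 26, 38, 16, 18]
  33 vs larger child 47 at index 3, swap → [65, 47, 64, 33, 26, 38, 16, 18]
extract-max → returns 65:
  remove root 65; move last element 18 to root → [18, 47, 64, 33, 26, 38, 16]
  18 vs larger child 64 at index 2, swap → [64, 47, 18, 33, 26, 38, 16]
  18 vs larger child 38 at index 5, swap → [64, 47, 38, 33, 26, 18, 16]
extract-max → returns 64:
  remove root 64; move last element 16 to root → [16, 47, 38, 33, 26, 18]
  16 vs larger child 47 at index 1, swap → [47, 16, 38, 33, 26, 18]
  16 vs larger child 33 at index 3, swap → [47, 33, 38, 16, 26, 18]
extract-max → returns 47:
  remove root 47; move last element 18 to root → [18, 33, 38, 16, 26]
  18 vs larger child 38 at index 2, swap → [38, 33, 18, 16, 26]
insert 30:
  append 30 at index 5 → [38, 33, 18, 16, 26, 30]
  30 > parent 18 at index 2, swap → [38, 33, 30, 16, 26, 18]
extract-max → returns 38:
  remove root 38; move last element 18 to root → [18, 33, 30, 16, 26]
  18 vs larger child 33 at index 1, swap → [33, 18, 30, 16, 26]
  18 vs larger child 26 at index 4, swap → [33, 26, 30, 16, 18]
insert 67:
  append 67 at index 5 → [33, 26, 30, 16, 18, 67]
  67 > parent 30 at index 2, swap → [33, 26, 67, 16, 18, 30]
  67 > parent 33 at index 0, swap → [67, 26, 33, 16, 18, 30]
insert 87:
  append 87 at index 6 → [67, 26, 33, 16, 18, 30, 87]
  87 > parent 33 at index 2, swap → [67, 26, 87, 16, 18, 30, 33]
  87 > parent 67 at index 0, swap → [87, 26, 67, 16, 18, 30, 33]

[87, 26, 67, 16, 18, 30, 33]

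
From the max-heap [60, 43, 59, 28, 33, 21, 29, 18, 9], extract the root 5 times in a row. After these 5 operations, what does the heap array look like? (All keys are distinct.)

extract-max #1 returns 60:
  remove root 60; move last element 9 to root → [9, 43, 59, 28, 33, 21, 29, 18]
  9 vs larger child 59 at index 2, swap → [59, 43, 9, 28, 33, 21, 29, 18]
  9 vs larger child 29 at index 6, swap → [59, 43, 29, 28, 33, 21, 9, 18]
extract-max #2 returns 59:
  remove root 59; move last element 18 to root → [18, 43, 29, 28, 33, 21, 9]
  18 vs larger child 43 at index 1, swap → [43, 18, 29, 28, 33, 21, 9]
  18 vs larger child 33 at index 4, swap → [43, 33, 29, 28, 18, 21, 9]
extract-max #3 returns 43:
  remove root 43; move last element 9 to root → [9, 33, 29, 28, 18, 21]
  9 vs larger child 33 at index 1, swap → [33, 9, 29, 28, 18, 21]
  9 vs larger child 28 at index 3, swap → [33, 28, 29, 9, 18, 21]
extract-max #4 returns 33:
  remove root 33; move last element 21 to root → [21, 28, 29, 9, 18]
  21 vs larger child 29 at index 2, swap → [29, 28, 21, 9, 18]
extract-max #5 returns 29:
  remove root 29; move last element 18 to root → [18, 28, 21, 9]
  18 vs larger child 28 at index 1, swap → [28, 18, 21, 9]

[28, 18, 21, 9]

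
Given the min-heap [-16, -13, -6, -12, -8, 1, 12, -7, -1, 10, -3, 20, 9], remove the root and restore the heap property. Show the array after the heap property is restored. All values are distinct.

[-13, -12, -6, -7, -8, 1, 12, 9, -1, 10, -3, 20]

remove root -16; move last element 9 to root → [9, -13, -6, -12, -8, 1, 12, -7, -1, 10, -3, 20]
9 vs smaller child -13 at index 1, swap → [-13, 9, -6, -12, -8, 1, 12, -7, -1, 10, -3, 20]
9 vs smaller child -12 at index 3, swap → [-13, -12, -6, 9, -8, 1, 12, -7, -1, 10, -3, 20]
9 vs smaller child -7 at index 7, swap → [-13, -12, -6, -7, -8, 1, 12, 9, -1, 10, -3, 20]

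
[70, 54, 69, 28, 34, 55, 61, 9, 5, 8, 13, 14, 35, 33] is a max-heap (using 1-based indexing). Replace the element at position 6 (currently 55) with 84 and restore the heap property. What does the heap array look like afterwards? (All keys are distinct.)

[84, 54, 70, 28, 34, 69, 61, 9, 5, 8, 13, 14, 35, 33]

set index 6 from 55 to 84 → [70, 54, 69, 28, 34, 84, 61, 9, 5, 8, 13, 14, 35, 33]
84 > parent 69 at index 3, swap → [70, 54, 84, 28, 34, 69, 61, 9, 5, 8, 13, 14, 35, 33]
84 > parent 70 at index 1, swap → [84, 54, 70, 28, 34, 69, 61, 9, 5, 8, 13, 14, 35, 33]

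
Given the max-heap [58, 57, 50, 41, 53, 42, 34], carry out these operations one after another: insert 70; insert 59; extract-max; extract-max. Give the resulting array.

[58, 57, 50, 41, 53, 42, 34]

insert 70:
  append 70 at index 7 → [58, 57, 50, 41, 53, 42, 34, 70]
  70 > parent 41 at index 3, swap → [58, 57, 50, 70, 53, 42, 34, 41]
  70 > parent 57 at index 1, swap → [58, 70, 50, 57, 53, 42, 34, 41]
  70 > parent 58 at index 0, swap → [70, 58, 50, 57, 53, 42, 34, 41]
insert 59:
  append 59 at index 8 → [70, 58, 50, 57, 53, 42, 34, 41, 59]
  59 > parent 57 at index 3, swap → [70, 58, 50, 59, 53, 42, 34, 41, 57]
  59 > parent 58 at index 1, swap → [70, 59, 50, 58, 53, 42, 34, 41, 57]
extract-max → returns 70:
  remove root 70; move last element 57 to root → [57, 59, 50, 58, 53, 42, 34, 41]
  57 vs larger child 59 at index 1, swap → [59, 57, 50, 58, 53, 42, 34, 41]
  57 vs larger child 58 at index 3, swap → [59, 58, 50, 57, 53, 42, 34, 41]
extract-max → returns 59:
  remove root 59; move last element 41 to root → [41, 58, 50, 57, 53, 42, 34]
  41 vs larger child 58 at index 1, swap → [58, 41, 50, 57, 53, 42, 34]
  41 vs larger child 57 at index 3, swap → [58, 57, 50, 41, 53, 42, 34]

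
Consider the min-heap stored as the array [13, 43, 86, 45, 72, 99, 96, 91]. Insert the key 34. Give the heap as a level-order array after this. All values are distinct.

[13, 34, 86, 43, 72, 99, 96, 91, 45]

append 34 at index 8 → [13, 43, 86, 45, 72, 99, 96, 91, 34]
34 < parent 45 at index 3, swap → [13, 43, 86, 34, 72, 99, 96, 91, 45]
34 < parent 43 at index 1, swap → [13, 34, 86, 43, 72, 99, 96, 91, 45]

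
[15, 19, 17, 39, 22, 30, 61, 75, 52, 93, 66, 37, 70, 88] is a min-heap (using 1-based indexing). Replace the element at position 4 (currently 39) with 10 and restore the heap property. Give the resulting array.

[10, 15, 17, 19, 22, 30, 61, 75, 52, 93, 66, 37, 70, 88]

set index 4 from 39 to 10 → [15, 19, 17, 10, 22, 30, 61, 75, 52, 93, 66, 37, 70, 88]
10 < parent 19 at index 2, swap → [15, 10, 17, 19, 22, 30, 61, 75, 52, 93, 66, 37, 70, 88]
10 < parent 15 at index 1, swap → [10, 15, 17, 19, 22, 30, 61, 75, 52, 93, 66, 37, 70, 88]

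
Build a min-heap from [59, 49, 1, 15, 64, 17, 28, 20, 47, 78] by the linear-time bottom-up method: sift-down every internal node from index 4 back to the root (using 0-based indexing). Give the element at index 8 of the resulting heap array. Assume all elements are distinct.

sift down from index 4: already satisfies heap property
sift down from index 3: already satisfies heap property
sift down from index 2: already satisfies heap property
sift down from index 1:
  49 vs smaller child 15 at index 3, swap → [59, 15, 1, 49, 64, 17, 28, 20, 47, 78]
  49 vs smaller child 20 at index 7, swap → [59, 15, 1, 20, 64, 17, 28, 49, 47, 78]
sift down from index 0:
  59 vs smaller child 1 at index 2, swap → [1, 15, 59, 20, 64, 17, 28, 49, 47, 78]
  59 vs smaller child 17 at index 5, swap → [1, 15, 17, 20, 64, 59, 28, 49, 47, 78]
resulting array: [1, 15, 17, 20, 64, 59, 28, 49, 47, 78]

47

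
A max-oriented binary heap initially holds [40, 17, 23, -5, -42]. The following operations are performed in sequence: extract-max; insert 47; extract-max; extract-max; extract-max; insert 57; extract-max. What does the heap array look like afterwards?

extract-max → returns 40:
  remove root 40; move last element -42 to root → [-42, 17, 23, -5]
  -42 vs larger child 23 at index 2, swap → [23, 17, -42, -5]
insert 47:
  append 47 at index 4 → [23, 17, -42, -5, 47]
  47 > parent 17 at index 1, swap → [23, 47, -42, -5, 17]
  47 > parent 23 at index 0, swap → [47, 23, -42, -5, 17]
extract-max → returns 47:
  remove root 47; move last element 17 to root → [17, 23, -42, -5]
  17 vs larger child 23 at index 1, swap → [23, 17, -42, -5]
extract-max → returns 23:
  remove root 23; move last element -5 to root → [-5, 17, -42]
  -5 vs larger child 17 at index 1, swap → [17, -5, -42]
extract-max → returns 17:
  remove root 17; move last element -42 to root → [-42, -5]
  -42 vs only child -5 at index 1, swap → [-5, -42]
insert 57:
  append 57 at index 2 → [-5, -42, 57]
  57 > parent -5 at index 0, swap → [57, -42, -5]
extract-max → returns 57:
  remove root 57; move last element -5 to root → [-5, -42] (no swap needed)

[-5, -42]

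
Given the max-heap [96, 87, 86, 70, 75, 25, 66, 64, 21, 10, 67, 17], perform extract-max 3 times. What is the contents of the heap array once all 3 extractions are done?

[75, 70, 66, 64, 67, 25, 17, 10, 21]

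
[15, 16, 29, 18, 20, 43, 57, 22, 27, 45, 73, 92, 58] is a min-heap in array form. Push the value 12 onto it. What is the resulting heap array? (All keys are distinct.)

[12, 16, 15, 18, 20, 43, 29, 22, 27, 45, 73, 92, 58, 57]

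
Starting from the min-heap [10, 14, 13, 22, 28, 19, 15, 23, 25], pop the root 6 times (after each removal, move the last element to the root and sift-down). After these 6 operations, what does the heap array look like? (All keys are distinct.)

[23, 28, 25]

extract-min #1 returns 10:
  remove root 10; move last element 25 to root → [25, 14, 13, 22, 28, 19, 15, 23]
  25 vs smaller child 13 at index 2, swap → [13, 14, 25, 22, 28, 19, 15, 23]
  25 vs smaller child 15 at index 6, swap → [13, 14, 15, 22, 28, 19, 25, 23]
extract-min #2 returns 13:
  remove root 13; move last element 23 to root → [23, 14, 15, 22, 28, 19, 25]
  23 vs smaller child 14 at index 1, swap → [14, 23, 15, 22, 28, 19, 25]
  23 vs smaller child 22 at index 3, swap → [14, 22, 15, 23, 28, 19, 25]
extract-min #3 returns 14:
  remove root 14; move last element 25 to root → [25, 22, 15, 23, 28, 19]
  25 vs smaller child 15 at index 2, swap → [15, 22, 25, 23, 28, 19]
  25 vs only child 19 at index 5, swap → [15, 22, 19, 23, 28, 25]
extract-min #4 returns 15:
  remove root 15; move last element 25 to root → [25, 22, 19, 23, 28]
  25 vs smaller child 19 at index 2, swap → [19, 22, 25, 23, 28]
extract-min #5 returns 19:
  remove root 19; move last element 28 to root → [28, 22, 25, 23]
  28 vs smaller child 22 at index 1, swap → [22, 28, 25, 23]
  28 vs only child 23 at index 3, swap → [22, 23, 25, 28]
extract-min #6 returns 22:
  remove root 22; move last element 28 to root → [28, 23, 25]
  28 vs smaller child 23 at index 1, swap → [23, 28, 25]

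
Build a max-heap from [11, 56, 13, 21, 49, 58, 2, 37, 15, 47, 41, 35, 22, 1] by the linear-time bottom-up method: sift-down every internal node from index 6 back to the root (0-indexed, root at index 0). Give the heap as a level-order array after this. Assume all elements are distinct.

[58, 56, 35, 37, 49, 22, 2, 21, 15, 47, 41, 13, 11, 1]

sift down from index 6: already satisfies heap property
sift down from index 5: already satisfies heap property
sift down from index 4: already satisfies heap property
sift down from index 3:
  21 vs larger child 37 at index 7, swap → [11, 56, 13, 37, 49, 58, 2, 21, 15, 47, 41, 35, 22, 1]
sift down from index 2:
  13 vs larger child 58 at index 5, swap → [11, 56, 58, 37, 49, 13, 2, 21, 15, 47, 41, 35, 22, 1]
  13 vs larger child 35 at index 11, swap → [11, 56, 58, 37, 49, 35, 2, 21, 15, 47, 41, 13, 22, 1]
sift down from index 1: already satisfies heap property
sift down from index 0:
  11 vs larger child 58 at index 2, swap → [58, 56, 11, 37, 49, 35, 2, 21, 15, 47, 41, 13, 22, 1]
  11 vs larger child 35 at index 5, swap → [58, 56, 35, 37, 49, 11, 2, 21, 15, 47, 41, 13, 22, 1]
  11 vs larger child 22 at index 12, swap → [58, 56, 35, 37, 49, 22, 2, 21, 15, 47, 41, 13, 11, 1]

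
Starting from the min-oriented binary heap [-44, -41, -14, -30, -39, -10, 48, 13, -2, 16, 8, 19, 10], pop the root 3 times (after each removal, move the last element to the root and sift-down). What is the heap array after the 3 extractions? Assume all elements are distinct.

extract-min #1 returns -44:
  remove root -44; move last element 10 to root → [10, -41, -14, -30, -39, -10, 48, 13, -2, 16, 8, 19]
  10 vs smaller child -41 at index 1, swap → [-41, 10, -14, -30, -39, -10, 48, 13, -2, 16, 8, 19]
  10 vs smaller child -39 at index 4, swap → [-41, -39, -14, -30, 10, -10, 48, 13, -2, 16, 8, 19]
  10 vs smaller child 8 at index 10, swap → [-41, -39, -14, -30, 8, -10, 48, 13, -2, 16, 10, 19]
extract-min #2 returns -41:
  remove root -41; move last element 19 to root → [19, -39, -14, -30, 8, -10, 48, 13, -2, 16, 10]
  19 vs smaller child -39 at index 1, swap → [-39, 19, -14, -30, 8, -10, 48, 13, -2, 16, 10]
  19 vs smaller child -30 at index 3, swap → [-39, -30, -14, 19, 8, -10, 48, 13, -2, 16, 10]
  19 vs smaller child -2 at index 8, swap → [-39, -30, -14, -2, 8, -10, 48, 13, 19, 16, 10]
extract-min #3 returns -39:
  remove root -39; move last element 10 to root → [10, -30, -14, -2, 8, -10, 48, 13, 19, 16]
  10 vs smaller child -30 at index 1, swap → [-30, 10, -14, -2, 8, -10, 48, 13, 19, 16]
  10 vs smaller child -2 at index 3, swap → [-30, -2, -14, 10, 8, -10, 48, 13, 19, 16]

[-30, -2, -14, 10, 8, -10, 48, 13, 19, 16]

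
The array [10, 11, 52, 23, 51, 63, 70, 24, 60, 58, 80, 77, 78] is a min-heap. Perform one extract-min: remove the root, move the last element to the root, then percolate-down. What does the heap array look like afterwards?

[11, 23, 52, 24, 51, 63, 70, 78, 60, 58, 80, 77]

remove root 10; move last element 78 to root → [78, 11, 52, 23, 51, 63, 70, 24, 60, 58, 80, 77]
78 vs smaller child 11 at index 1, swap → [11, 78, 52, 23, 51, 63, 70, 24, 60, 58, 80, 77]
78 vs smaller child 23 at index 3, swap → [11, 23, 52, 78, 51, 63, 70, 24, 60, 58, 80, 77]
78 vs smaller child 24 at index 7, swap → [11, 23, 52, 24, 51, 63, 70, 78, 60, 58, 80, 77]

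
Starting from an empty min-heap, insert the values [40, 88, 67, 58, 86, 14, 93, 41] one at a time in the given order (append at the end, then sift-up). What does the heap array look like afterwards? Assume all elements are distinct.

[14, 41, 40, 58, 86, 67, 93, 88]

Insert 40:
  append 40 at index 0 → [40] (no swap needed)
Insert 88:
  append 88 at index 1 → [40, 88] (no swap needed)
Insert 67:
  append 67 at index 2 → [40, 88, 67] (no swap needed)
Insert 58:
  append 58 at index 3 → [40, 88, 67, 58]
  58 < parent 88 at index 1, swap → [40, 58, 67, 88]
Insert 86:
  append 86 at index 4 → [40, 58, 67, 88, 86] (no swap needed)
Insert 14:
  append 14 at index 5 → [40, 58, 67, 88, 86, 14]
  14 < parent 67 at index 2, swap → [40, 58, 14, 88, 86, 67]
  14 < parent 40 at index 0, swap → [14, 58, 40, 88, 86, 67]
Insert 93:
  append 93 at index 6 → [14, 58, 40, 88, 86, 67, 93] (no swap needed)
Insert 41:
  append 41 at index 7 → [14, 58, 40, 88, 86, 67, 93, 41]
  41 < parent 88 at index 3, swap → [14, 58, 40, 41, 86, 67, 93, 88]
  41 < parent 58 at index 1, swap → [14, 41, 40, 58, 86, 67, 93, 88]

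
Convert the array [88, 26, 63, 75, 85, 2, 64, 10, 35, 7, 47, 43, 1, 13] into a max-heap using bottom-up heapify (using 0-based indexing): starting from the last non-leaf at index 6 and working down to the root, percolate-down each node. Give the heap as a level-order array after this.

sift down from index 6: already satisfies heap property
sift down from index 5:
  2 vs larger child 43 at index 11, swap → [88, 26, 63, 75, 85, 43, 64, 10, 35, 7, 47, 2, 1, 13]
sift down from index 4: already satisfies heap property
sift down from index 3: already satisfies heap property
sift down from index 2:
  63 vs larger child 64 at index 6, swap → [88, 26, 64, 75, 85, 43, 63, 10, 35, 7, 47, 2, 1, 13]
sift down from index 1:
  26 vs larger child 85 at index 4, swap → [88, 85, 64, 75, 26, 43, 63, 10, 35, 7, 47, 2, 1, 13]
  26 vs larger child 47 at index 10, swap → [88, 85, 64, 75, 47, 43, 63, 10, 35, 7, 26, 2, 1, 13]
sift down from index 0: already satisfies heap property

[88, 85, 64, 75, 47, 43, 63, 10, 35, 7, 26, 2, 1, 13]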